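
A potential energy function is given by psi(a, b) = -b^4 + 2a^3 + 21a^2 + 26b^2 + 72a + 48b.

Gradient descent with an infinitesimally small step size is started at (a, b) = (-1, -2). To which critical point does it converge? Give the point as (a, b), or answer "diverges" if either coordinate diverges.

psi is separable, so gradient descent decouples: a follows -∂psi/∂a, b follows -∂psi/∂b.
∂psi/∂a = 6(a + 3)(a + 4); at a=-1 this is 36, so a decreases.
∂psi/∂b = -4(b - 4)(b + 1)(b + 3); at b=-2 this is -24, so b increases.
a converges to its nearest critical value -3 (a local min of the a-part); b converges to -1. The iterate converges to (-3, -1).

(-3, -1)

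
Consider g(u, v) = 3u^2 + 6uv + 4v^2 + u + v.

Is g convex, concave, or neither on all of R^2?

g is quadratic, so its Hessian is the constant matrix H = [[6, 6], [6, 8]].
det(H) = 12, tr(H) = 14.
det(H) > 0 and tr(H) > 0, so H is positive definite everywhere: convex.

convex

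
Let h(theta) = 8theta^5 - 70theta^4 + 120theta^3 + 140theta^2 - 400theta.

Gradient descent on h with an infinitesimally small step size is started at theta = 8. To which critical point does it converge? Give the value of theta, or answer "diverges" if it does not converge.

h'(theta) = 40(theta - 5)(theta - 2)(theta - 1)(theta + 1), so h'(8) = 45360.
Gradient descent moves in the -h' direction, i.e. theta is decreasing.
The nearest critical point in that direction is theta = 5, where h'' = 2880 > 0 (a local minimum). The iterate converges there.

5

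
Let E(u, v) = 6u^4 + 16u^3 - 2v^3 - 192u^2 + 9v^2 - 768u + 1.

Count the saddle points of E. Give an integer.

E separates as a function of u plus a function of v, so ∇E=0 decouples.
∂E/∂u = 24(u - 4)(u + 2)(u + 4) = 0 at u ∈ {-4, -2, 4}; ∂E/∂v = -6v(v - 3) = 0 at v ∈ {0, 3}.
The Hessian is diagonal: diag(E_uu, E_vv). Second derivatives: E_uu(-4)=384, E_uu(-2)=-288, E_uu(4)=1152; E_vv(0)=18, E_vv(3)=-18.
Saddle points occur where the two diagonal entries have opposite signs: (-4, 3), (-2, 0), (4, 3). Count: 3.

3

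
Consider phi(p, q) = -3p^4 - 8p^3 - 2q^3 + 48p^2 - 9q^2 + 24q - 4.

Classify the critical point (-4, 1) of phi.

The mixed partial ∂²phi/∂p∂q is 0, so the Hessian at any point is diag(phi_pp, phi_qq) = diag(12(-3p^2 - 4p + 8), -6(2q + 3)).
At (-4, 1): H = diag(-288, -30).
Both eigenvalues are negative, so H is negative definite: a local maximum.

local maximum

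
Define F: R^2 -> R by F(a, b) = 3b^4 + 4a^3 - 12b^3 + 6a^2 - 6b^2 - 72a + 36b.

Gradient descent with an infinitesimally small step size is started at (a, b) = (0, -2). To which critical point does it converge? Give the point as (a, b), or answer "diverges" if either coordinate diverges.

(2, -1)

F is separable, so gradient descent decouples: a follows -∂F/∂a, b follows -∂F/∂b.
∂F/∂a = 12(a - 2)(a + 3); at a=0 this is -72, so a increases.
∂F/∂b = 12(b - 3)(b - 1)(b + 1); at b=-2 this is -180, so b increases.
a converges to its nearest critical value 2 (a local min of the a-part); b converges to -1. The iterate converges to (2, -1).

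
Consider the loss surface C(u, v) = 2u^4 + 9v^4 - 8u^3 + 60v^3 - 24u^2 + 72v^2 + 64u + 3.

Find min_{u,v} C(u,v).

-509

C(u,v) separates as P(u) + Q(v) + 3, so its minimum is min P + min Q + 3.
P'(u) = 8(u - 4)(u - 1)(u + 2) vanishes at u ∈ {-2, 1, 4}; Q'(v) = 36v(v + 1)(v + 4) vanishes at v ∈ {-4, -1, 0}.
Local minima of P (where P''>0): P(-2)=-128, P(4)=-128. Local minima of Q: Q(-4)=-384, Q(0)=0.
So the global minimum of C is P(-2) + Q(-4) + 3 = -128 − 384 + 3 = -509, attained at (-2, -4).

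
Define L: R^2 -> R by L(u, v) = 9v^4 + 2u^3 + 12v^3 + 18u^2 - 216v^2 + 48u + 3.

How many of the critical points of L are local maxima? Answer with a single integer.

1

L separates as a function of u plus a function of v, so ∇L=0 decouples.
∂L/∂u = 6(u + 2)(u + 4) = 0 at u ∈ {-4, -2}; ∂L/∂v = 36v(v - 3)(v + 4) = 0 at v ∈ {-4, 0, 3}.
The Hessian is diagonal: diag(L_uu, L_vv). Second derivatives: L_uu(-4)=-12, L_uu(-2)=12; L_vv(-4)=1008, L_vv(0)=-432, L_vv(3)=756.
Local maxima occur where both diagonal entries negative: (-4, 0). Count: 1.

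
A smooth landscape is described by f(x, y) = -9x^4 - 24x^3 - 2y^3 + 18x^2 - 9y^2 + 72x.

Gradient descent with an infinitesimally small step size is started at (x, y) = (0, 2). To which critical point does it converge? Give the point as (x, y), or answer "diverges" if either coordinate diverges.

f is separable, so gradient descent decouples: x follows -∂f/∂x, y follows -∂f/∂y.
∂f/∂x = -36(x - 1)(x + 1)(x + 2); at x=0 this is 72, so x decreases.
∂f/∂y = -6y(y + 3); at y=2 this is -60, so y increases.
The y-coordinate has no critical point in that direction and runs off to infinity.

diverges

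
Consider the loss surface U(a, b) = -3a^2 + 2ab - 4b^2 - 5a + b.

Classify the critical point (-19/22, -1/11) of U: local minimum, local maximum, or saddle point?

local maximum

The Hessian of U is constant: H = [[-6, 2], [2, -8]].
det(H) = (-6)·(-8) − 2² = 44.
det(H) > 0 and tr(H) = -14 < 0, so H is negative definite and the point is a local maximum.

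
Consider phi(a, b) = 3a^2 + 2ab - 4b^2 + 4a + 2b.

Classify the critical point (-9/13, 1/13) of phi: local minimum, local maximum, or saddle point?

The Hessian of phi is constant: H = [[6, 2], [2, -8]].
det(H) = 6·(-8) − 2² = -52.
Since det(H) < 0, H is indefinite and the critical point is a saddle point.

saddle point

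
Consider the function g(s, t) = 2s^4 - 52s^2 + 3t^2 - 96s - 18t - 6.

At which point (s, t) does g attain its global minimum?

(4, 3)

g(s,t) separates as P(s) + Q(t) − 6, so its minimum is min P + min Q − 6.
P'(s) = 8(s - 4)(s + 1)(s + 3) vanishes at s ∈ {-3, -1, 4}; Q'(t) = 6(t - 3) vanishes at t ∈ {3}.
Local minima of P (where P''>0): P(-3)=-18, P(4)=-704. Local minima of Q: Q(3)=-27.
So the global minimum of g is P(4) + Q(3) − 6 = -704 − 27 − 6 = -737, attained at (4, 3).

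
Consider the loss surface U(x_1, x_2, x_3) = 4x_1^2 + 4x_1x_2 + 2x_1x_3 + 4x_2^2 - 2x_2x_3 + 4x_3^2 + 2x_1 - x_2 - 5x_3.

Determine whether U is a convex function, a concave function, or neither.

U is quadratic, so its Hessian is the constant matrix H = [[8, 4, 2], [4, 8, -2], [2, -2, 8]].
Leading principal minors: 8, 48, 288.
All positive ⇒ H ≻ 0 ⇒ convex.

convex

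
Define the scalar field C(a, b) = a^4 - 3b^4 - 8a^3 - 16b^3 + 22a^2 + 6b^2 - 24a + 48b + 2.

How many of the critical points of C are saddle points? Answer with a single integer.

C separates as a function of a plus a function of b, so ∇C=0 decouples.
∂C/∂a = 4(a - 3)(a - 2)(a - 1) = 0 at a ∈ {1, 2, 3}; ∂C/∂b = -12(b - 1)(b + 1)(b + 4) = 0 at b ∈ {-4, -1, 1}.
The Hessian is diagonal: diag(C_aa, C_bb). Second derivatives: C_aa(1)=8, C_aa(2)=-4, C_aa(3)=8; C_bb(-4)=-180, C_bb(-1)=72, C_bb(1)=-120.
Saddle points occur where the two diagonal entries have opposite signs: (1, -4), (1, 1), (2, -1), (3, -4), (3, 1). Count: 5.

5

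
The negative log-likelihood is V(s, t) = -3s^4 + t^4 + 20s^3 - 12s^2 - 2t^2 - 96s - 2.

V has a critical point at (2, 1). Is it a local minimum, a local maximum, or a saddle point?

The mixed partial ∂²V/∂s∂t is 0, so the Hessian at any point is diag(V_ss, V_tt) = diag(12(-3s^2 + 10s - 2), 4(3t^2 - 1)).
At (2, 1): H = diag(72, 8).
Both eigenvalues are positive, so H is positive definite: a local minimum.

local minimum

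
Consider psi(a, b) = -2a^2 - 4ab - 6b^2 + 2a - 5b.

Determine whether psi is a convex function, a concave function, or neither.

concave

psi is quadratic, so its Hessian is the constant matrix H = [[-4, -4], [-4, -12]].
det(H) = 32, tr(H) = -16.
det(H) > 0 and tr(H) < 0, so H is negative definite everywhere: concave.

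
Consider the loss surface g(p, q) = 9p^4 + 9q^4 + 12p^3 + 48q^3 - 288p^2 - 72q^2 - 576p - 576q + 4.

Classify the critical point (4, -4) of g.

The mixed partial ∂²g/∂p∂q is 0, so the Hessian at any point is diag(g_pp, g_qq) = diag(36(3p^2 + 2p - 16), 36(3q^2 + 8q - 4)).
At (4, -4): H = diag(1440, 432).
Both eigenvalues are positive, so H is positive definite: a local minimum.

local minimum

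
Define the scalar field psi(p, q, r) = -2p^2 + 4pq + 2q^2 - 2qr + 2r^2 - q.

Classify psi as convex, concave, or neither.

neither

psi is quadratic, so its Hessian is the constant matrix H = [[-4, 4, 0], [4, 4, -2], [0, -2, 4]].
Leading principal minors: -4, -32, -112.
Neither pattern holds ⇒ H is indefinite ⇒ neither convex nor concave.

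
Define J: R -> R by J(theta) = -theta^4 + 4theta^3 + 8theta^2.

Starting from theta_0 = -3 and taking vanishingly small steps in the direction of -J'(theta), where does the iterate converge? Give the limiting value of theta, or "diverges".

diverges

J'(theta) = -4theta(theta - 4)(theta + 1), so J'(-3) = 168.
Gradient descent moves in the -J' direction, i.e. theta is decreasing.
There is no critical point below theta=-3, and J' keeps the same sign, so the iterate runs off to −∞.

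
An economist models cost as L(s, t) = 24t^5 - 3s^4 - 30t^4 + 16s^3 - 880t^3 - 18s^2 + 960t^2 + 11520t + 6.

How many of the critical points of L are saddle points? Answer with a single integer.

6

L separates as a function of s plus a function of t, so ∇L=0 decouples.
∂L/∂s = -12s(s - 3)(s - 1) = 0 at s ∈ {0, 1, 3}; ∂L/∂t = 120(t - 4)(t - 3)(t + 2)(t + 4) = 0 at t ∈ {-4, -2, 3, 4}.
The Hessian is diagonal: diag(L_ss, L_tt). Second derivatives: L_ss(0)=-36, L_ss(1)=24, L_ss(3)=-72; L_tt(-4)=-13440, L_tt(-2)=7200, L_tt(3)=-4200, L_tt(4)=5760.
Saddle points occur where the two diagonal entries have opposite signs: (0, -2), (0, 4), (1, -4), (1, 3), (3, -2), (3, 4). Count: 6.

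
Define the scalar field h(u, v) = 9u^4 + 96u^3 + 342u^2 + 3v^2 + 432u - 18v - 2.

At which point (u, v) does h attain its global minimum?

(-1, 3)

h(u,v) separates as P(u) + Q(v) − 2, so its minimum is min P + min Q − 2.
P'(u) = 36(u + 1)(u + 3)(u + 4) vanishes at u ∈ {-4, -3, -1}; Q'(v) = 6v - 18 vanishes at v ∈ {3}.
Local minima of P (where P''>0): P(-4)=-96, P(-1)=-177. Local minima of Q: Q(3)=-27.
So the global minimum of h is P(-1) + Q(3) − 2 = -177 − 27 − 2 = -206, attained at (-1, 3).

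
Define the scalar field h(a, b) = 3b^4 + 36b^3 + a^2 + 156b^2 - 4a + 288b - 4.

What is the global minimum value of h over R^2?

-200

h(a,b) separates as P(a) + Q(b) − 4, so its minimum is min P + min Q − 4.
P'(a) = 2a - 4 vanishes at a ∈ {2}; Q'(b) = 12(b + 2)(b + 3)(b + 4) vanishes at b ∈ {-4, -3, -2}.
Local minima of P (where P''>0): P(2)=-4. Local minima of Q: Q(-4)=-192, Q(-2)=-192.
So the global minimum of h is P(2) + Q(-4) − 4 = -4 − 192 − 4 = -200, attained at (2, -4).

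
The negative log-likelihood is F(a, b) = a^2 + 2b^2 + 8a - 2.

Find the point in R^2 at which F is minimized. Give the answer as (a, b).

F(a,b) separates as P(a) + Q(b) − 2, so its minimum is min P + min Q − 2.
P'(a) = 2a + 8 vanishes at a ∈ {-4}; Q'(b) = 4b vanishes at b ∈ {0}.
Local minima of P (where P''>0): P(-4)=-16. Local minima of Q: Q(0)=0.
So the global minimum of F is P(-4) + Q(0) − 2 = -16 + 0 − 2 = -18, attained at (-4, 0).

(-4, 0)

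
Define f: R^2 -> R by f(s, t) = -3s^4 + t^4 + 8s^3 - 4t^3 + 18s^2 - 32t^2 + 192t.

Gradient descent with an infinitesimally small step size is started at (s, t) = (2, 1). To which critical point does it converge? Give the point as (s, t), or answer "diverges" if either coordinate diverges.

(0, -4)

f is separable, so gradient descent decouples: s follows -∂f/∂s, t follows -∂f/∂t.
∂f/∂s = -12s(s - 3)(s + 1); at s=2 this is 72, so s decreases.
∂f/∂t = 4(t - 4)(t - 3)(t + 4); at t=1 this is 120, so t decreases.
s converges to its nearest critical value 0 (a local min of the s-part); t converges to -4. The iterate converges to (0, -4).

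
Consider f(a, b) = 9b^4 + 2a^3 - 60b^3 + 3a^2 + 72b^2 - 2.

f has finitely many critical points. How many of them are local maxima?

1

f separates as a function of a plus a function of b, so ∇f=0 decouples.
∂f/∂a = 6a(a + 1) = 0 at a ∈ {-1, 0}; ∂f/∂b = 36b(b - 4)(b - 1) = 0 at b ∈ {0, 1, 4}.
The Hessian is diagonal: diag(f_aa, f_bb). Second derivatives: f_aa(-1)=-6, f_aa(0)=6; f_bb(0)=144, f_bb(1)=-108, f_bb(4)=432.
Local maxima occur where both diagonal entries negative: (-1, 1). Count: 1.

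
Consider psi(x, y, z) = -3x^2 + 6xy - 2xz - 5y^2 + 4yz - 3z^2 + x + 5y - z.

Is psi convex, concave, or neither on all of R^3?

concave

psi is quadratic, so its Hessian is the constant matrix H = [[-6, 6, -2], [6, -10, 4], [-2, 4, -6]].
Leading principal minors: -6, 24, -104.
Signs alternate −, +, − ⇒ H ≺ 0 ⇒ concave.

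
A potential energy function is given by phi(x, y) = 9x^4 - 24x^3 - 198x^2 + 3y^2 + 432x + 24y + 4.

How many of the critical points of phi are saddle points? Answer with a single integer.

phi separates as a function of x plus a function of y, so ∇phi=0 decouples.
∂phi/∂x = 36(x - 4)(x - 1)(x + 3) = 0 at x ∈ {-3, 1, 4}; ∂phi/∂y = 6(y + 4) = 0 at y ∈ {-4}.
The Hessian is diagonal: diag(phi_xx, phi_yy). Second derivatives: phi_xx(-3)=1008, phi_xx(1)=-432, phi_xx(4)=756; phi_yy(-4)=6.
Saddle points occur where the two diagonal entries have opposite signs: (1, -4). Count: 1.

1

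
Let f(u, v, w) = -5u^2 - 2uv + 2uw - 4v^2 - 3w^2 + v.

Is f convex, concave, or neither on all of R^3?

concave

f is quadratic, so its Hessian is the constant matrix H = [[-10, -2, 2], [-2, -8, 0], [2, 0, -6]].
Leading principal minors: -10, 76, -424.
Signs alternate −, +, − ⇒ H ≺ 0 ⇒ concave.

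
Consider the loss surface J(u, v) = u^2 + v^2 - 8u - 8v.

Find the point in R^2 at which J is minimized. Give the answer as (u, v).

J(u,v) separates as P(u) + Q(v), so its minimum is min P + min Q.
P'(u) = 2u - 8 vanishes at u ∈ {4}; Q'(v) = 2v - 8 vanishes at v ∈ {4}.
Local minima of P (where P''>0): P(4)=-16. Local minima of Q: Q(4)=-16.
So the global minimum of J is P(4) + Q(4) = -16 − 16 = -32, attained at (4, 4).

(4, 4)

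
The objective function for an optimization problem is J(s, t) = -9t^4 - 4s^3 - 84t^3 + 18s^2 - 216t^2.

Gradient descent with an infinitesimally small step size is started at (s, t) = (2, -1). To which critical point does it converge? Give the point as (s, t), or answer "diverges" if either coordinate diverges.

(0, -3)

J is separable, so gradient descent decouples: s follows -∂J/∂s, t follows -∂J/∂t.
∂J/∂s = -12s(s - 3); at s=2 this is 24, so s decreases.
∂J/∂t = -36t(t + 3)(t + 4); at t=-1 this is 216, so t decreases.
s converges to its nearest critical value 0 (a local min of the s-part); t converges to -3. The iterate converges to (0, -3).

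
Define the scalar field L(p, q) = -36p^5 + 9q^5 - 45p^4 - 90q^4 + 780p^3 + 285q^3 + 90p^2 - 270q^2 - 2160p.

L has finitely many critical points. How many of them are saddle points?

L separates as a function of p plus a function of q, so ∇L=0 decouples.
∂L/∂p = -180(p - 3)(p - 1)(p + 1)(p + 4) = 0 at p ∈ {-4, -1, 1, 3}; ∂L/∂q = 45q(q - 4)(q - 3)(q - 1) = 0 at q ∈ {0, 1, 3, 4}.
The Hessian is diagonal: diag(L_pp, L_qq). Second derivatives: L_pp(-4)=18900, L_pp(-1)=-4320, L_pp(1)=3600, L_pp(3)=-10080; L_qq(0)=-540, L_qq(1)=270, L_qq(3)=-270, L_qq(4)=540.
Saddle points occur where the two diagonal entries have opposite signs: (-4, 0), (-4, 3), (-1, 1), (-1, 4), (1, 0), (1, 3), (3, 1), (3, 4). Count: 8.

8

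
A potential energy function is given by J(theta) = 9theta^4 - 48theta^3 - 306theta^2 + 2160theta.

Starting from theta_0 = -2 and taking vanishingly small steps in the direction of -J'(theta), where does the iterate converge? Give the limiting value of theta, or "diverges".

-4

J'(theta) = 36(theta - 5)(theta - 3)(theta + 4), so J'(-2) = 2520.
Gradient descent moves in the -J' direction, i.e. theta is decreasing.
The nearest critical point in that direction is theta = -4, where J'' = 2268 > 0 (a local minimum). The iterate converges there.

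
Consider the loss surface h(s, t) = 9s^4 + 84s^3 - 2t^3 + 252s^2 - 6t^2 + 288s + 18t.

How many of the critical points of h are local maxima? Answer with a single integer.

1

h separates as a function of s plus a function of t, so ∇h=0 decouples.
∂h/∂s = 36(s + 1)(s + 2)(s + 4) = 0 at s ∈ {-4, -2, -1}; ∂h/∂t = -6(t - 1)(t + 3) = 0 at t ∈ {-3, 1}.
The Hessian is diagonal: diag(h_ss, h_tt). Second derivatives: h_ss(-4)=216, h_ss(-2)=-72, h_ss(-1)=108; h_tt(-3)=24, h_tt(1)=-24.
Local maxima occur where both diagonal entries negative: (-2, 1). Count: 1.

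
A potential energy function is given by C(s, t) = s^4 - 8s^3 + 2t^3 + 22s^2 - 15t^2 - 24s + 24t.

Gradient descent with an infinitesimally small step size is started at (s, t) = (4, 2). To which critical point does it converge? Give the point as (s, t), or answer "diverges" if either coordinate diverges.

C is separable, so gradient descent decouples: s follows -∂C/∂s, t follows -∂C/∂t.
∂C/∂s = 4(s - 3)(s - 2)(s - 1); at s=4 this is 24, so s decreases.
∂C/∂t = 6(t - 4)(t - 1); at t=2 this is -12, so t increases.
s converges to its nearest critical value 3 (a local min of the s-part); t converges to 4. The iterate converges to (3, 4).

(3, 4)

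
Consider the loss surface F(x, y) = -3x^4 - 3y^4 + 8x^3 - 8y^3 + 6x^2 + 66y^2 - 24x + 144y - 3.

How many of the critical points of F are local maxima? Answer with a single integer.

F separates as a function of x plus a function of y, so ∇F=0 decouples.
∂F/∂x = -12(x - 2)(x - 1)(x + 1) = 0 at x ∈ {-1, 1, 2}; ∂F/∂y = -12(y - 3)(y + 1)(y + 4) = 0 at y ∈ {-4, -1, 3}.
The Hessian is diagonal: diag(F_xx, F_yy). Second derivatives: F_xx(-1)=-72, F_xx(1)=24, F_xx(2)=-36; F_yy(-4)=-252, F_yy(-1)=144, F_yy(3)=-336.
Local maxima occur where both diagonal entries negative: (-1, -4), (-1, 3), (2, -4), (2, 3). Count: 4.

4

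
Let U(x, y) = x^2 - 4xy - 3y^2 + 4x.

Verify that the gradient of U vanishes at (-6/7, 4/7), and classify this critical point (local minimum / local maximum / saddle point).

∇U = (2x - 4y + 4, -4x - 6y); substituting (-6/7, 4/7) gives ∇U = (0, 0), so (-6/7, 4/7) is indeed a critical point.
The Hessian of U is constant: H = [[2, -4], [-4, -6]].
det(H) = 2·(-6) − (-4)² = -28.
Since det(H) < 0, H is indefinite and the critical point is a saddle point.

saddle point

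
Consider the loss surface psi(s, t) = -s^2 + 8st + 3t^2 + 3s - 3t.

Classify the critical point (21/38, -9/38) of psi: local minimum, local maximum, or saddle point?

saddle point

The Hessian of psi is constant: H = [[-2, 8], [8, 6]].
det(H) = (-2)·6 − 8² = -76.
Since det(H) < 0, H is indefinite and the critical point is a saddle point.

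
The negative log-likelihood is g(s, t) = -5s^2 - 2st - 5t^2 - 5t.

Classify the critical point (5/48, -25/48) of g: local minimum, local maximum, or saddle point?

The Hessian of g is constant: H = [[-10, -2], [-2, -10]].
det(H) = (-10)·(-10) − (-2)² = 96.
det(H) > 0 and tr(H) = -20 < 0, so H is negative definite and the point is a local maximum.

local maximum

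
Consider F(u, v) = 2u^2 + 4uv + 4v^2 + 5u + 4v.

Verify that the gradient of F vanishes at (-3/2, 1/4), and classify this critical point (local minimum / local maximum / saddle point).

∇F = (4u + 4v + 5, 4u + 8v + 4); substituting (-3/2, 1/4) gives ∇F = (0, 0), so (-3/2, 1/4) is indeed a critical point.
The Hessian of F is constant: H = [[4, 4], [4, 8]].
det(H) = 4·8 − 4² = 16.
det(H) > 0 and tr(H) = 12 > 0, so H is positive definite and the point is a local minimum.

local minimum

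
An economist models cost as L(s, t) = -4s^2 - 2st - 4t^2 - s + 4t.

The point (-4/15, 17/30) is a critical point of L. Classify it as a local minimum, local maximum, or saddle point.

local maximum

The Hessian of L is constant: H = [[-8, -2], [-2, -8]].
det(H) = (-8)·(-8) − (-2)² = 60.
det(H) > 0 and tr(H) = -16 < 0, so H is negative definite and the point is a local maximum.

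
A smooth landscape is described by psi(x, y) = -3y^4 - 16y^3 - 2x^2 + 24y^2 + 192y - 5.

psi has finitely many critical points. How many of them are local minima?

psi separates as a function of x plus a function of y, so ∇psi=0 decouples.
∂psi/∂x = -4x = 0 at x ∈ {0}; ∂psi/∂y = -12(y - 2)(y + 2)(y + 4) = 0 at y ∈ {-4, -2, 2}.
The Hessian is diagonal: diag(psi_xx, psi_yy). Second derivatives: psi_xx(0)=-4; psi_yy(-4)=-144, psi_yy(-2)=96, psi_yy(2)=-288.
Local minima occur where both diagonal entries positive: none. Count: 0.

0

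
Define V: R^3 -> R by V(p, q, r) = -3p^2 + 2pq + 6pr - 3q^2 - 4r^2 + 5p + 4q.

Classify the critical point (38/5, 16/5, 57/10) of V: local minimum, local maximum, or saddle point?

The Hessian is constant: H = [[-6, 2, 6], [2, -6, 0], [6, 0, -8]].
Leading principal minors: Δ₁ = -6, Δ₂ = 32, Δ₃ = -40.
The minors alternate sign starting negative (−, +, −), so H is negative definite: a local maximum.

local maximum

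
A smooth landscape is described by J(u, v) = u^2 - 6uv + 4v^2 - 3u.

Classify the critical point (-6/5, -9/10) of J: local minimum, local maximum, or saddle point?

saddle point

The Hessian of J is constant: H = [[2, -6], [-6, 8]].
det(H) = 2·8 − (-6)² = -20.
Since det(H) < 0, H is indefinite and the critical point is a saddle point.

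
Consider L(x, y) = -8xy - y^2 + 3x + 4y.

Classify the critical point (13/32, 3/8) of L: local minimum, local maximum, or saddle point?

saddle point

The Hessian of L is constant: H = [[0, -8], [-8, -2]].
det(H) = 0·(-2) − (-8)² = -64.
Since det(H) < 0, H is indefinite and the critical point is a saddle point.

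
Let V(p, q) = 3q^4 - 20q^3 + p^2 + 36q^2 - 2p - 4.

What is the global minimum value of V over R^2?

V(p,q) separates as A(p) + B(q) − 4, so its minimum is min A + min B − 4.
A'(p) = 2p - 2 vanishes at p ∈ {1}; B'(q) = 12q(q - 3)(q - 2) vanishes at q ∈ {0, 2, 3}.
Local minima of A (where A''>0): A(1)=-1. Local minima of B: B(0)=0, B(3)=27.
So the global minimum of V is A(1) + B(0) − 4 = -1 + 0 − 4 = -5, attained at (1, 0).

-5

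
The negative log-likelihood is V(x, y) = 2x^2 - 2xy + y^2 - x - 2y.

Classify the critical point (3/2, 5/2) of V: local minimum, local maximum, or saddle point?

The Hessian of V is constant: H = [[4, -2], [-2, 2]].
det(H) = 4·2 − (-2)² = 4.
det(H) > 0 and tr(H) = 6 > 0, so H is positive definite and the point is a local minimum.

local minimum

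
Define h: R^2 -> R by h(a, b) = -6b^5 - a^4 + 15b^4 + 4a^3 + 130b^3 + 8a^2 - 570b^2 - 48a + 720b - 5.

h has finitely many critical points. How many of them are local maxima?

4

h separates as a function of a plus a function of b, so ∇h=0 decouples.
∂h/∂a = -4(a - 3)(a - 2)(a + 2) = 0 at a ∈ {-2, 2, 3}; ∂h/∂b = -30(b - 3)(b - 2)(b - 1)(b + 4) = 0 at b ∈ {-4, 1, 2, 3}.
The Hessian is diagonal: diag(h_aa, h_bb). Second derivatives: h_aa(-2)=-80, h_aa(2)=16, h_aa(3)=-20; h_bb(-4)=6300, h_bb(1)=-300, h_bb(2)=180, h_bb(3)=-420.
Local maxima occur where both diagonal entries negative: (-2, 1), (-2, 3), (3, 1), (3, 3). Count: 4.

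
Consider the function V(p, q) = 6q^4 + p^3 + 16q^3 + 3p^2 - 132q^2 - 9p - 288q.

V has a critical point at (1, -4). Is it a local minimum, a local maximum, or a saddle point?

The mixed partial ∂²V/∂p∂q is 0, so the Hessian at any point is diag(V_pp, V_qq) = diag(6(p + 1), 24(3q^2 + 4q - 11)).
At (1, -4): H = diag(12, 504).
Both eigenvalues are positive, so H is positive definite: a local minimum.

local minimum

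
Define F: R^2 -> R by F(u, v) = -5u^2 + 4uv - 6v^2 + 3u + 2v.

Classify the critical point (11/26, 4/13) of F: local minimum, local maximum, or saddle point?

The Hessian of F is constant: H = [[-10, 4], [4, -12]].
det(H) = (-10)·(-12) − 4² = 104.
det(H) > 0 and tr(H) = -22 < 0, so H is negative definite and the point is a local maximum.

local maximum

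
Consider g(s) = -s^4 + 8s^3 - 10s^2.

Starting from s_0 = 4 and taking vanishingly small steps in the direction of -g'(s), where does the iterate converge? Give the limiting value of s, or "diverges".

g'(s) = -4s(s - 5)(s - 1), so g'(4) = 48.
Gradient descent moves in the -g' direction, i.e. s is decreasing.
The nearest critical point in that direction is s = 1, where g'' = 16 > 0 (a local minimum). The iterate converges there.

1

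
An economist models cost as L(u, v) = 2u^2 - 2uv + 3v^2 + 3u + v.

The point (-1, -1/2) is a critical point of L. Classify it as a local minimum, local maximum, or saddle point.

The Hessian of L is constant: H = [[4, -2], [-2, 6]].
det(H) = 4·6 − (-2)² = 20.
det(H) > 0 and tr(H) = 10 > 0, so H is positive definite and the point is a local minimum.

local minimum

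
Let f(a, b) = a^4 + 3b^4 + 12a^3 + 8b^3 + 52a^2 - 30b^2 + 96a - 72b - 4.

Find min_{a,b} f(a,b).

f(a,b) separates as P(a) + Q(b) − 4, so its minimum is min P + min Q − 4.
P'(a) = 4(a + 2)(a + 3)(a + 4) vanishes at a ∈ {-4, -3, -2}; Q'(b) = 12(b - 2)(b + 1)(b + 3) vanishes at b ∈ {-3, -1, 2}.
Local minima of P (where P''>0): P(-4)=-64, P(-2)=-64. Local minima of Q: Q(-3)=-27, Q(2)=-152.
So the global minimum of f is P(-4) + Q(2) − 4 = -64 − 152 − 4 = -220, attained at (-4, 2).

-220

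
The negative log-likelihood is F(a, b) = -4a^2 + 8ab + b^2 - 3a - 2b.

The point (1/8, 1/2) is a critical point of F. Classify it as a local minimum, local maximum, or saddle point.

saddle point

The Hessian of F is constant: H = [[-8, 8], [8, 2]].
det(H) = (-8)·2 − 8² = -80.
Since det(H) < 0, H is indefinite and the critical point is a saddle point.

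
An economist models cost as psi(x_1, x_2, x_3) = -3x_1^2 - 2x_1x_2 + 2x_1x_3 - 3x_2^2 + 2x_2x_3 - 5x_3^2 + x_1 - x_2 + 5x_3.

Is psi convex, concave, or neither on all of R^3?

concave

psi is quadratic, so its Hessian is the constant matrix H = [[-6, -2, 2], [-2, -6, 2], [2, 2, -10]].
Leading principal minors: -6, 32, -288.
Signs alternate −, +, − ⇒ H ≺ 0 ⇒ concave.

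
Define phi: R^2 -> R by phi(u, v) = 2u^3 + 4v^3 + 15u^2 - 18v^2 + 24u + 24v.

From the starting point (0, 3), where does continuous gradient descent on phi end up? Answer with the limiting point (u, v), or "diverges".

phi is separable, so gradient descent decouples: u follows -∂phi/∂u, v follows -∂phi/∂v.
∂phi/∂u = 6(u + 1)(u + 4); at u=0 this is 24, so u decreases.
∂phi/∂v = 12(v - 2)(v - 1); at v=3 this is 24, so v decreases.
u converges to its nearest critical value -1 (a local min of the u-part); v converges to 2. The iterate converges to (-1, 2).

(-1, 2)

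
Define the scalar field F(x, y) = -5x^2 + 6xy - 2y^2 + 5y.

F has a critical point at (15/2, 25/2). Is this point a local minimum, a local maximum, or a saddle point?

The Hessian of F is constant: H = [[-10, 6], [6, -4]].
det(H) = (-10)·(-4) − 6² = 4.
det(H) > 0 and tr(H) = -14 < 0, so H is negative definite and the point is a local maximum.

local maximum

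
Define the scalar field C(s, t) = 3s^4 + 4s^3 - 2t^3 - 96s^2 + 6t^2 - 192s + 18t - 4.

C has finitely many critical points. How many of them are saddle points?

3

C separates as a function of s plus a function of t, so ∇C=0 decouples.
∂C/∂s = 12(s - 4)(s + 1)(s + 4) = 0 at s ∈ {-4, -1, 4}; ∂C/∂t = -6(t - 3)(t + 1) = 0 at t ∈ {-1, 3}.
The Hessian is diagonal: diag(C_ss, C_tt). Second derivatives: C_ss(-4)=288, C_ss(-1)=-180, C_ss(4)=480; C_tt(-1)=24, C_tt(3)=-24.
Saddle points occur where the two diagonal entries have opposite signs: (-4, 3), (-1, -1), (4, 3). Count: 3.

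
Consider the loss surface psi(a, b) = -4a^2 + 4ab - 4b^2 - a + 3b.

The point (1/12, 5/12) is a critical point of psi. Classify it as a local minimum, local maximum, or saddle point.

The Hessian of psi is constant: H = [[-8, 4], [4, -8]].
det(H) = (-8)·(-8) − 4² = 48.
det(H) > 0 and tr(H) = -16 < 0, so H is negative definite and the point is a local maximum.

local maximum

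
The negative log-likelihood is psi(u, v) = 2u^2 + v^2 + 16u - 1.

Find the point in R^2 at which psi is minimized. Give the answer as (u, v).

psi(u,v) separates as P(u) + Q(v) − 1, so its minimum is min P + min Q − 1.
P'(u) = 4u + 16 vanishes at u ∈ {-4}; Q'(v) = 2v vanishes at v ∈ {0}.
Local minima of P (where P''>0): P(-4)=-32. Local minima of Q: Q(0)=0.
So the global minimum of psi is P(-4) + Q(0) − 1 = -32 + 0 − 1 = -33, attained at (-4, 0).

(-4, 0)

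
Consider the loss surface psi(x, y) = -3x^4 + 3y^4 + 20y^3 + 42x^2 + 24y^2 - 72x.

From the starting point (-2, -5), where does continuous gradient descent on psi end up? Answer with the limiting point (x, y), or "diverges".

psi is separable, so gradient descent decouples: x follows -∂psi/∂x, y follows -∂psi/∂y.
∂psi/∂x = -12(x - 2)(x - 1)(x + 3); at x=-2 this is -144, so x increases.
∂psi/∂y = 12y(y + 1)(y + 4); at y=-5 this is -240, so y increases.
x converges to its nearest critical value 1 (a local min of the x-part); y converges to -4. The iterate converges to (1, -4).

(1, -4)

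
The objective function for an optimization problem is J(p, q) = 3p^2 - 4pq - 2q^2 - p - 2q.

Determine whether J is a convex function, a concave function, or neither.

J is quadratic, so its Hessian is the constant matrix H = [[6, -4], [-4, -4]].
det(H) = -40, tr(H) = 2.
det(H) < 0, so H is indefinite: neither convex nor concave.

neither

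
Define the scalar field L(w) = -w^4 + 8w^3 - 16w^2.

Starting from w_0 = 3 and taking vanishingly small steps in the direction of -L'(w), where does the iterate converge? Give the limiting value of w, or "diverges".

2

L'(w) = -4w(w - 4)(w - 2), so L'(3) = 12.
Gradient descent moves in the -L' direction, i.e. w is decreasing.
The nearest critical point in that direction is w = 2, where L'' = 16 > 0 (a local minimum). The iterate converges there.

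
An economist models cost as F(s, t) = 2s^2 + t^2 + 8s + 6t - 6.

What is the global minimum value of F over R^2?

-23

F(s,t) separates as P(s) + Q(t) − 6, so its minimum is min P + min Q − 6.
P'(s) = 4s + 8 vanishes at s ∈ {-2}; Q'(t) = 2(t + 3) vanishes at t ∈ {-3}.
Local minima of P (where P''>0): P(-2)=-8. Local minima of Q: Q(-3)=-9.
So the global minimum of F is P(-2) + Q(-3) − 6 = -8 − 9 − 6 = -23, attained at (-2, -3).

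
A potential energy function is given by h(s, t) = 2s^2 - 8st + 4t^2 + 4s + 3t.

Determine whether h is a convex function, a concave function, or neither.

h is quadratic, so its Hessian is the constant matrix H = [[4, -8], [-8, 8]].
det(H) = -32, tr(H) = 12.
det(H) < 0, so H is indefinite: neither convex nor concave.

neither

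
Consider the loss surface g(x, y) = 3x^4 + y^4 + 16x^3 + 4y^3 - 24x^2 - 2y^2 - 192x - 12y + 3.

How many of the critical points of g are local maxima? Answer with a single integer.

1

g separates as a function of x plus a function of y, so ∇g=0 decouples.
∂g/∂x = 12(x - 2)(x + 2)(x + 4) = 0 at x ∈ {-4, -2, 2}; ∂g/∂y = 4(y - 1)(y + 1)(y + 3) = 0 at y ∈ {-3, -1, 1}.
The Hessian is diagonal: diag(g_xx, g_yy). Second derivatives: g_xx(-4)=144, g_xx(-2)=-96, g_xx(2)=288; g_yy(-3)=32, g_yy(-1)=-16, g_yy(1)=32.
Local maxima occur where both diagonal entries negative: (-2, -1). Count: 1.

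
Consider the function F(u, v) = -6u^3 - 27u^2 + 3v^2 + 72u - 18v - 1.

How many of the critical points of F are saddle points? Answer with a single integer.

1

F separates as a function of u plus a function of v, so ∇F=0 decouples.
∂F/∂u = -18(u - 1)(u + 4) = 0 at u ∈ {-4, 1}; ∂F/∂v = 6(v - 3) = 0 at v ∈ {3}.
The Hessian is diagonal: diag(F_uu, F_vv). Second derivatives: F_uu(-4)=90, F_uu(1)=-90; F_vv(3)=6.
Saddle points occur where the two diagonal entries have opposite signs: (1, 3). Count: 1.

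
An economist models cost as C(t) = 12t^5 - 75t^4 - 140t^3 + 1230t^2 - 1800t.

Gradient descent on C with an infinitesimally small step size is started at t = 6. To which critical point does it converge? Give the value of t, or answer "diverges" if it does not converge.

5

C'(t) = 60(t - 5)(t - 2)(t - 1)(t + 3), so C'(6) = 10800.
Gradient descent moves in the -C' direction, i.e. t is decreasing.
The nearest critical point in that direction is t = 5, where C'' = 5760 > 0 (a local minimum). The iterate converges there.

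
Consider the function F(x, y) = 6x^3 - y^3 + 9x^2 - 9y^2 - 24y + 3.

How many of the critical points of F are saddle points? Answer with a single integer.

2

F separates as a function of x plus a function of y, so ∇F=0 decouples.
∂F/∂x = 18x(x + 1) = 0 at x ∈ {-1, 0}; ∂F/∂y = -3(y + 2)(y + 4) = 0 at y ∈ {-4, -2}.
The Hessian is diagonal: diag(F_xx, F_yy). Second derivatives: F_xx(-1)=-18, F_xx(0)=18; F_yy(-4)=6, F_yy(-2)=-6.
Saddle points occur where the two diagonal entries have opposite signs: (-1, -4), (0, -2). Count: 2.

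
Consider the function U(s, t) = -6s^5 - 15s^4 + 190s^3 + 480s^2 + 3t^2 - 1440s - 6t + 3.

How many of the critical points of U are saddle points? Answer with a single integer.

2

U separates as a function of s plus a function of t, so ∇U=0 decouples.
∂U/∂s = -30(s - 4)(s - 1)(s + 3)(s + 4) = 0 at s ∈ {-4, -3, 1, 4}; ∂U/∂t = 6(t - 1) = 0 at t ∈ {1}.
The Hessian is diagonal: diag(U_ss, U_tt). Second derivatives: U_ss(-4)=1200, U_ss(-3)=-840, U_ss(1)=1800, U_ss(4)=-5040; U_tt(1)=6.
Saddle points occur where the two diagonal entries have opposite signs: (-3, 1), (4, 1). Count: 2.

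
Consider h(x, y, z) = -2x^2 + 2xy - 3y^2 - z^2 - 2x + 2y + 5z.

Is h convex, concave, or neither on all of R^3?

concave

h is quadratic, so its Hessian is the constant matrix H = [[-4, 2, 0], [2, -6, 0], [0, 0, -2]].
Leading principal minors: -4, 20, -40.
Signs alternate −, +, − ⇒ H ≺ 0 ⇒ concave.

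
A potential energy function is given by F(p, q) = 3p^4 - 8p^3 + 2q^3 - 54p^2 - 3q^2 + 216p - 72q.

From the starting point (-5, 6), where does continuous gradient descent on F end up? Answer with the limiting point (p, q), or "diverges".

(-3, 4)

F is separable, so gradient descent decouples: p follows -∂F/∂p, q follows -∂F/∂q.
∂F/∂p = 12(p - 3)(p - 2)(p + 3); at p=-5 this is -1344, so p increases.
∂F/∂q = 6(q - 4)(q + 3); at q=6 this is 108, so q decreases.
p converges to its nearest critical value -3 (a local min of the p-part); q converges to 4. The iterate converges to (-3, 4).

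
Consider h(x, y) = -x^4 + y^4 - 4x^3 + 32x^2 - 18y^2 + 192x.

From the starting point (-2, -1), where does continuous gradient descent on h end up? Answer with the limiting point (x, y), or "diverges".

h is separable, so gradient descent decouples: x follows -∂h/∂x, y follows -∂h/∂y.
∂h/∂x = -4(x - 4)(x + 3)(x + 4); at x=-2 this is 48, so x decreases.
∂h/∂y = 4y(y - 3)(y + 3); at y=-1 this is 32, so y decreases.
x converges to its nearest critical value -3 (a local min of the x-part); y converges to -3. The iterate converges to (-3, -3).

(-3, -3)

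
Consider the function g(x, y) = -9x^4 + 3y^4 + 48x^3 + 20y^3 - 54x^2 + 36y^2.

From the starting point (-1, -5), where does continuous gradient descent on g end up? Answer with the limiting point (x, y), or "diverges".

diverges

g is separable, so gradient descent decouples: x follows -∂g/∂x, y follows -∂g/∂y.
∂g/∂x = -36x(x - 3)(x - 1); at x=-1 this is 288, so x decreases.
∂g/∂y = 12y(y + 2)(y + 3); at y=-5 this is -360, so y increases.
The x-coordinate has no critical point in that direction and runs off to infinity.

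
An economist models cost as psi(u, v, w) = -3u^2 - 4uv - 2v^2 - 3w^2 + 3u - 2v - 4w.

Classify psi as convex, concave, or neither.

psi is quadratic, so its Hessian is the constant matrix H = [[-6, -4, 0], [-4, -4, 0], [0, 0, -6]].
Leading principal minors: -6, 8, -48.
Signs alternate −, +, − ⇒ H ≺ 0 ⇒ concave.

concave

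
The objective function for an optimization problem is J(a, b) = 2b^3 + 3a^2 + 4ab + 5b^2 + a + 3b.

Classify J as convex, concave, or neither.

neither

The term 2b^3 is cubic, so the Hessian is not constant.
∂²J/∂b² = 12b + 10, which takes both signs as b varies (negative for sufficiently negative b). A diagonal entry of the Hessian changing sign means the Hessian is neither positive- nor negative-semidefinite on all of R^2.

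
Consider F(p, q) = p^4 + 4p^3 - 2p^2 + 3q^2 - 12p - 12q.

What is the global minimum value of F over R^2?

F(p,q) separates as A(p) + B(q), so its minimum is min A + min B.
A'(p) = 4(p - 1)(p + 1)(p + 3) vanishes at p ∈ {-3, -1, 1}; B'(q) = 6q - 12 vanishes at q ∈ {2}.
Local minima of A (where A''>0): A(-3)=-9, A(1)=-9. Local minima of B: B(2)=-12.
So the global minimum of F is A(-3) + B(2) = -9 − 12 = -21, attained at (-3, 2).

-21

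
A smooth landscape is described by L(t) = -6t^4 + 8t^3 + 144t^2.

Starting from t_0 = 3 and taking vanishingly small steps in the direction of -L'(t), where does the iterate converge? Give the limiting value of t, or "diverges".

0

L'(t) = -24t(t - 4)(t + 3), so L'(3) = 432.
Gradient descent moves in the -L' direction, i.e. t is decreasing.
The nearest critical point in that direction is t = 0, where L'' = 288 > 0 (a local minimum). The iterate converges there.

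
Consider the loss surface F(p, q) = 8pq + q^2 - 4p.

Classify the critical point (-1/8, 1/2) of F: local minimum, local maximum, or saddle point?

saddle point

The Hessian of F is constant: H = [[0, 8], [8, 2]].
det(H) = 0·2 − 8² = -64.
Since det(H) < 0, H is indefinite and the critical point is a saddle point.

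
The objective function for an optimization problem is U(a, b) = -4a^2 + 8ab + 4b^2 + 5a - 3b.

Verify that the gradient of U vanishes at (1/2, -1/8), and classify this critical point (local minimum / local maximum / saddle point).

∇U = (-8a + 8b + 5, 8a + 8b - 3); substituting (1/2, -1/8) gives ∇U = (0, 0), so (1/2, -1/8) is indeed a critical point.
The Hessian of U is constant: H = [[-8, 8], [8, 8]].
det(H) = (-8)·8 − 8² = -128.
Since det(H) < 0, H is indefinite and the critical point is a saddle point.

saddle point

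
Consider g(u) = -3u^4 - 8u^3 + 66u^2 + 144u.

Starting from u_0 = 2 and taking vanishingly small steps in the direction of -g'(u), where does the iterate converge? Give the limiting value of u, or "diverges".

-1

g'(u) = -12(u - 3)(u + 1)(u + 4), so g'(2) = 216.
Gradient descent moves in the -g' direction, i.e. u is decreasing.
The nearest critical point in that direction is u = -1, where g'' = 144 > 0 (a local minimum). The iterate converges there.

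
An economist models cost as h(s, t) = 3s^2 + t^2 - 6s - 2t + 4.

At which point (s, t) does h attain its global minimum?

h(s,t) separates as P(s) + Q(t) + 4, so its minimum is min P + min Q + 4.
P'(s) = 6s - 6 vanishes at s ∈ {1}; Q'(t) = 2(t - 1) vanishes at t ∈ {1}.
Local minima of P (where P''>0): P(1)=-3. Local minima of Q: Q(1)=-1.
So the global minimum of h is P(1) + Q(1) + 4 = -3 − 1 + 4 = 0, attained at (1, 1).

(1, 1)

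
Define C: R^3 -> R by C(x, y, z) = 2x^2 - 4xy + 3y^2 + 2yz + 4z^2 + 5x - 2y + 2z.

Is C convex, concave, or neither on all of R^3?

C is quadratic, so its Hessian is the constant matrix H = [[4, -4, 0], [-4, 6, 2], [0, 2, 8]].
Leading principal minors: 4, 8, 48.
All positive ⇒ H ≻ 0 ⇒ convex.

convex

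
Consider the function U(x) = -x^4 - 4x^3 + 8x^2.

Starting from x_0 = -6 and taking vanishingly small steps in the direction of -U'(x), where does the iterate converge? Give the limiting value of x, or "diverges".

diverges

U'(x) = -4x(x - 1)(x + 4), so U'(-6) = 336.
Gradient descent moves in the -U' direction, i.e. x is decreasing.
There is no critical point below x=-6, and U' keeps the same sign, so the iterate runs off to −∞.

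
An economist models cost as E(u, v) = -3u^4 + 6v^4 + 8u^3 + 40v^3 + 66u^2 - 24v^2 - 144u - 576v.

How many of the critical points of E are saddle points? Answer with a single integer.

E separates as a function of u plus a function of v, so ∇E=0 decouples.
∂E/∂u = -12(u - 4)(u - 1)(u + 3) = 0 at u ∈ {-3, 1, 4}; ∂E/∂v = 24(v - 2)(v + 3)(v + 4) = 0 at v ∈ {-4, -3, 2}.
The Hessian is diagonal: diag(E_uu, E_vv). Second derivatives: E_uu(-3)=-336, E_uu(1)=144, E_uu(4)=-252; E_vv(-4)=144, E_vv(-3)=-120, E_vv(2)=720.
Saddle points occur where the two diagonal entries have opposite signs: (-3, -4), (-3, 2), (1, -3), (4, -4), (4, 2). Count: 5.

5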